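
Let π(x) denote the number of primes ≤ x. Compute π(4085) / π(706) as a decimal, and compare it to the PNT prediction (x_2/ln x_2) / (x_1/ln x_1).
π(4085)/π(706) = 562/126 ≈ 4.4603;  PNT prediction ≈ 4.5646.

π(706) = 126 and π(4085) = 562, so π(4085)/π(706) ≈ 4.4603. The PNT-predicted ratio is (4085/ln(4085)) / (706/ln(706)) ≈ 4.5646. The two agree to within a few percent, as expected.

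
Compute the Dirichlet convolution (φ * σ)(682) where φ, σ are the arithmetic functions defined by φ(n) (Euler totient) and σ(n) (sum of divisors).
(φ * σ)(682) = 5456

Divisors of 682: [1, 2, 11, 22, 31, 62, 341, 682]. For each d | 682:
  d = 1: φ(1) · σ(682/1) = 1 · 1152 = 1152
  d = 2: φ(2) · σ(682/2) = 1 · 384 = 384
  d = 11: φ(11) · σ(682/11) = 10 · 96 = 960
  d = 22: φ(22) · σ(682/22) = 10 · 32 = 320
  d = 31: φ(31) · σ(682/31) = 30 · 36 = 1080
  d = 62: φ(62) · σ(682/62) = 30 · 12 = 360
  d = 341: φ(341) · σ(682/341) = 300 · 3 = 900
  d = 682: φ(682) · σ(682/682) = 300 · 1 = 300
Summing: (φ * σ)(682) = 1152 + 384 + 960 + 320 + 1080 + 360 + 900 + 300 = 5456.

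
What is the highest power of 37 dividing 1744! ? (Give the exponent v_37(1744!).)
v_37(1744!) = 48

Legendre's formula: v_p(n!) = Σ_{k ≥ 1} ⌊n / p^k⌋. For p = 37, n = 1744, the terms are:
  ⌊1744/37^1⌋ = ⌊1744/37⌋ = 47
  ⌊1744/37^2⌋ = ⌊1744/1369⌋ = 1
(the next term ⌊1744/37^3⌋ = 0, terminating the sum). Summing: v_37(1744!) = 47 + 1 = 48.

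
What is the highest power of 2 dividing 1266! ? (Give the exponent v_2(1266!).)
v_2(1266!) = 1260

Legendre's formula: v_p(n!) = Σ_{k ≥ 1} ⌊n / p^k⌋. For p = 2, n = 1266, the terms are:
  ⌊1266/2^1⌋ = ⌊1266/2⌋ = 633
  ⌊1266/2^2⌋ = ⌊1266/4⌋ = 316
  ⌊1266/2^3⌋ = ⌊1266/8⌋ = 158
  ⌊1266/2^4⌋ = ⌊1266/16⌋ = 79
  ⌊1266/2^5⌋ = ⌊1266/32⌋ = 39
  ⌊1266/2^6⌋ = ⌊1266/64⌋ = 19
  ⌊1266/2^7⌋ = ⌊1266/128⌋ = 9
  ⌊1266/2^8⌋ = ⌊1266/256⌋ = 4
  ⌊1266/2^9⌋ = ⌊1266/512⌋ = 2
  ⌊1266/2^10⌋ = ⌊1266/1024⌋ = 1
(the next term ⌊1266/2^11⌋ = 0, terminating the sum). Summing: v_2(1266!) = 633 + 316 + 158 + 79 + 39 + 19 + 9 + 4 + 2 + 1 = 1260.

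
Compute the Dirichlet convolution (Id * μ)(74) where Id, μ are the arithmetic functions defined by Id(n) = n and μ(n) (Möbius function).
(Id * μ)(74) = 36

Divisors of 74: [1, 2, 37, 74]. For each d | 74:
  d = 1: Id(1) · μ(74/1) = 1 · 1 = 1
  d = 2: Id(2) · μ(74/2) = 2 · -1 = -2
  d = 37: Id(37) · μ(74/37) = 37 · -1 = -37
  d = 74: Id(74) · μ(74/74) = 74 · 1 = 74
Summing: (Id * μ)(74) = 1 + -2 + -37 + 74 = 36.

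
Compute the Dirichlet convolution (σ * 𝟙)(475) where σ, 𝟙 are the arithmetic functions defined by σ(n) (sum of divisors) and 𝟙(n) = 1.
(σ * 𝟙)(475) = 798

Divisors of 475: [1, 5, 19, 25, 95, 475]. For each d | 475:
  d = 1: σ(1) · 𝟙(475/1) = 1 · 1 = 1
  d = 5: σ(5) · 𝟙(475/5) = 6 · 1 = 6
  d = 19: σ(19) · 𝟙(475/19) = 20 · 1 = 20
  d = 25: σ(25) · 𝟙(475/25) = 31 · 1 = 31
  d = 95: σ(95) · 𝟙(475/95) = 120 · 1 = 120
  d = 475: σ(475) · 𝟙(475/475) = 620 · 1 = 620
Summing: (σ * 𝟙)(475) = 1 + 6 + 20 + 31 + 120 + 620 = 798.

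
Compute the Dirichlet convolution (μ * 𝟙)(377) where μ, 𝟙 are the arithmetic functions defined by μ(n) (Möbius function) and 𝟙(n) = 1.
(μ * 𝟙)(377) = 0

Divisors of 377: [1, 13, 29, 377]. For each d | 377:
  d = 1: μ(1) · 𝟙(377/1) = 1 · 1 = 1
  d = 13: μ(13) · 𝟙(377/13) = -1 · 1 = -1
  d = 29: μ(29) · 𝟙(377/29) = -1 · 1 = -1
  d = 377: μ(377) · 𝟙(377/377) = 1 · 1 = 1
Summing: (μ * 𝟙)(377) = 1 + -1 + -1 + 1 = 0.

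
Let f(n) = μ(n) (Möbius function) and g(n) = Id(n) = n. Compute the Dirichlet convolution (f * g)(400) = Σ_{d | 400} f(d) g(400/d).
(μ * Id)(400) = 160

Divisors of 400: [1, 2, 4, 5, 8, 10, 16, 20, 25, 40, 50, 80, 100, 200, 400]. For each d | 400:
  d = 1: μ(1) · Id(400/1) = 1 · 400 = 400
  d = 2: μ(2) · Id(400/2) = -1 · 200 = -200
  d = 4: μ(4) · Id(400/4) = 0 · 100 = 0
  d = 5: μ(5) · Id(400/5) = -1 · 80 = -80
  d = 8: μ(8) · Id(400/8) = 0 · 50 = 0
  d = 10: μ(10) · Id(400/10) = 1 · 40 = 40
  d = 16: μ(16) · Id(400/16) = 0 · 25 = 0
  d = 20: μ(20) · Id(400/20) = 0 · 20 = 0
  d = 25: μ(25) · Id(400/25) = 0 · 16 = 0
  d = 40: μ(40) · Id(400/40) = 0 · 10 = 0
  d = 50: μ(50) · Id(400/50) = 0 · 8 = 0
  d = 80: μ(80) · Id(400/80) = 0 · 5 = 0
  d = 100: μ(100) · Id(400/100) = 0 · 4 = 0
  d = 200: μ(200) · Id(400/200) = 0 · 2 = 0
  d = 400: μ(400) · Id(400/400) = 0 · 1 = 0
Summing: (μ * Id)(400) = 400 + -200 + 0 + -80 + 0 + 40 + 0 + 0 + 0 + 0 + 0 + 0 + 0 + 0 + 0 = 160.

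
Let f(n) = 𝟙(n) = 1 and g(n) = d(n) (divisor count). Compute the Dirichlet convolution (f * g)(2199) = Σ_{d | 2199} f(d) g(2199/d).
(𝟙 * d)(2199) = 9

Divisors of 2199: [1, 3, 733, 2199]. For each d | 2199:
  d = 1: 𝟙(1) · d(2199/1) = 1 · 4 = 4
  d = 3: 𝟙(3) · d(2199/3) = 1 · 2 = 2
  d = 733: 𝟙(733) · d(2199/733) = 1 · 2 = 2
  d = 2199: 𝟙(2199) · d(2199/2199) = 1 · 1 = 1
Summing: (𝟙 * d)(2199) = 4 + 2 + 2 + 1 = 9.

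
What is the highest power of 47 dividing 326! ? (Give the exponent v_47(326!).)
v_47(326!) = 6

Legendre's formula: v_p(n!) = Σ_{k ≥ 1} ⌊n / p^k⌋. For p = 47, n = 326, the terms are:
  ⌊326/47^1⌋ = ⌊326/47⌋ = 6
(the next term ⌊326/47^2⌋ = 0, terminating the sum). Summing: v_47(326!) = 6 = 6.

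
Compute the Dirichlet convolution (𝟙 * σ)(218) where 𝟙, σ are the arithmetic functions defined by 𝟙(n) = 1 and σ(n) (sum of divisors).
(𝟙 * σ)(218) = 444

Divisors of 218: [1, 2, 109, 218]. For each d | 218:
  d = 1: 𝟙(1) · σ(218/1) = 1 · 330 = 330
  d = 2: 𝟙(2) · σ(218/2) = 1 · 110 = 110
  d = 109: 𝟙(109) · σ(218/109) = 1 · 3 = 3
  d = 218: 𝟙(218) · σ(218/218) = 1 · 1 = 1
Summing: (𝟙 * σ)(218) = 330 + 110 + 3 + 1 = 444.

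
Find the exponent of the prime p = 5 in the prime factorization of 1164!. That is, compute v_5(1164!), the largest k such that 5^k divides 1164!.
v_5(1164!) = 288

Legendre's formula: v_p(n!) = Σ_{k ≥ 1} ⌊n / p^k⌋. For p = 5, n = 1164, the terms are:
  ⌊1164/5^1⌋ = ⌊1164/5⌋ = 232
  ⌊1164/5^2⌋ = ⌊1164/25⌋ = 46
  ⌊1164/5^3⌋ = ⌊1164/125⌋ = 9
  ⌊1164/5^4⌋ = ⌊1164/625⌋ = 1
(the next term ⌊1164/5^5⌋ = 0, terminating the sum). Summing: v_5(1164!) = 232 + 46 + 9 + 1 = 288.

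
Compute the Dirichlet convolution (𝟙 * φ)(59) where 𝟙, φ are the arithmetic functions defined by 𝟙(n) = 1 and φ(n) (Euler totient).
(𝟙 * φ)(59) = 59

Divisors of 59: [1, 59]. For each d | 59:
  d = 1: 𝟙(1) · φ(59/1) = 1 · 58 = 58
  d = 59: 𝟙(59) · φ(59/59) = 1 · 1 = 1
Summing: (𝟙 * φ)(59) = 58 + 1 = 59.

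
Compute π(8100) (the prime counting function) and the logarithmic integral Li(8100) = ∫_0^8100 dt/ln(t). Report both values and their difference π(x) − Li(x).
π(8100) = 1018;  Li(8100) ≈ 1037.54;  π(x) − Li(x) ≈ -19.54.

Direct count of primes ≤ 8100 gives π(8100) = 1018. Numerical evaluation of the logarithmic integral gives Li(8100) ≈ 1037.54. The difference π(x) − Li(x) ≈ -19.54 is typically negative for small/moderate x (Li(x) overestimates), though Littlewood's theorem shows this sign changes infinitely often.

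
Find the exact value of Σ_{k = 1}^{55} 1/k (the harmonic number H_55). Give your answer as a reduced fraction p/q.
H_55 = 251499286680120823312889/54749786241679275146400

Direct summation: H_55 = 1 + 1/2 + ... + 1/55. The least common denominator is lcm(1, ..., 55) = 164249358725037825439200; over this denominator the numerator is 164249358725037825439200 + 82124679362518912719600 + 54749786241679275146400 + 41062339681259456359800 + 32849871745007565087840 + 27374893120839637573200 + 23464194103576832205600 + 20531169840629728179900 + 18249928747226425048800 + 16424935872503782543920 + 14931759884094347767200 + 13687446560419818786600 + 12634566055772140418400 + 11732097051788416102800 + 10949957248335855029280 + 10265584920314864089950 + 9661726983825754437600 + 9124964373613212524400 + 8644703090791464496800 + 8212467936251891271960 + 7821398034525610735200 + 7465879942047173883600 + 7141276466305992410400 + 6843723280209909393300 + 6569974349001513017568 + 6317283027886070209200 + 6083309582408808349600 + 5866048525894208051400 + 5663770990518545704800 + 5474978624167927514640 + 5298366410485091143200 + 5132792460157432044975 + 4977253294698115922400 + 4830863491912877218800 + 4692838820715366441120 + 4562482186806606262200 + 4439171857433454741600 + 4322351545395732248400 + 4211522018590713472800 + 4106233968125945635980 + 4006081920122873791200 + 3910699017262805367600 + 3819752528489251754400 + 3732939971023586941800 + 3649985749445285009760 + 3570638233152996205200 + 3494667206915698413600 + 3421861640104954696650 + 3352027729082404600800 + 3284987174500756508784 + 3220575661275251479200 + 3158641513943035104600 + 3099044504245996706400 + 3041654791204404174800 + 2986351976818869553440 = 754497860040362469938667, so H_55 = 754497860040362469938667/164249358725037825439200; reducing by gcd(754497860040362469938667, 164249358725037825439200) = 3 gives 251499286680120823312889/54749786241679275146400 ≈ 4.59361. (The PNT-adjacent estimate ln(55) + γ ≈ 4.58455 matches within O(1/n).)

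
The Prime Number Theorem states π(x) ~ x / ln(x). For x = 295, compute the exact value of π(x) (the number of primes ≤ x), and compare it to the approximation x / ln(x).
π(295) = 62;  x/ln(x) ≈ 51.87;  relative error ≈ 16.33%.

Directly count primes up to 295: π(295) = 62. The PNT approximation gives 295/ln(295) ≈ 295/5.68698 ≈ 51.87. Relative error (π(x) − x/ln(x)) / π(x) ≈ 16.33%; the approximation is known to undercount slightly (Li(x) is a better estimate).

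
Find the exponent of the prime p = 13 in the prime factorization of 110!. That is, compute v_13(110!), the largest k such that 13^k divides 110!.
v_13(110!) = 8

Legendre's formula: v_p(n!) = Σ_{k ≥ 1} ⌊n / p^k⌋. For p = 13, n = 110, the terms are:
  ⌊110/13^1⌋ = ⌊110/13⌋ = 8
(the next term ⌊110/13^2⌋ = 0, terminating the sum). Summing: v_13(110!) = 8 = 8.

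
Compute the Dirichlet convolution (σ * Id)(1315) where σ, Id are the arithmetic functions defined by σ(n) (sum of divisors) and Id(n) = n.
(σ * Id)(1315) = 5797

Divisors of 1315: [1, 5, 263, 1315]. For each d | 1315:
  d = 1: σ(1) · Id(1315/1) = 1 · 1315 = 1315
  d = 5: σ(5) · Id(1315/5) = 6 · 263 = 1578
  d = 263: σ(263) · Id(1315/263) = 264 · 5 = 1320
  d = 1315: σ(1315) · Id(1315/1315) = 1584 · 1 = 1584
Summing: (σ * Id)(1315) = 1315 + 1578 + 1320 + 1584 = 5797.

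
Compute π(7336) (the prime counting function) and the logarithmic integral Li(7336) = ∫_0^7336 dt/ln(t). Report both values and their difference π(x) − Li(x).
π(7336) = 935;  Li(7336) ≈ 952.18;  π(x) − Li(x) ≈ -17.18.

Direct count of primes ≤ 7336 gives π(7336) = 935. Numerical evaluation of the logarithmic integral gives Li(7336) ≈ 952.18. The difference π(x) − Li(x) ≈ -17.18 is typically negative for small/moderate x (Li(x) overestimates), though Littlewood's theorem shows this sign changes infinitely often.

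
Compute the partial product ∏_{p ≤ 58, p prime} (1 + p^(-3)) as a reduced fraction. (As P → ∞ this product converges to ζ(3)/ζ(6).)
∏ = 1193284353855226596885466673602596175872/1009953283877483663098780766542609340885

The primes p ≤ 58 are [2, 3, 5, 7, 11, 13, 17, 19, 23, 29, 31, 37, 41, 43, 47, 53]. For each, (1 + 1/p^3) = (p^3 + 1)/p^3. Multiplying these fractions over p ∈ [2, 3, 5, 7, 11, 13, 17, 19, 23, 29, 31, 37, 41, 43, 47, 53] gives 1193284353855226596885466673602596175872/1009953283877483663098780766542609340885. (In the limit P → ∞ this tends to ζ(3)/ζ(6).)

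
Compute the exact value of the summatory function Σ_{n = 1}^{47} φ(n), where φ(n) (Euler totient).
Σ_{n ≤ 47} φ(n) = 696

Compute φ(n) for each 1 ≤ n ≤ 47: φ(1) = 1, φ(2) = 1, φ(3) = 2, φ(4) = 2, φ(5) = 4, φ(6) = 2, φ(7) = 6, φ(8) = 4, φ(9) = 6, φ(10) = 4, φ(11) = 10, φ(12) = 4, φ(13) = 12, φ(14) = 6, φ(15) = 8, φ(16) = 8, φ(17) = 16, φ(18) = 6, φ(19) = 18, φ(20) = 8, φ(21) = 12, φ(22) = 10, φ(23) = 22, φ(24) = 8, φ(25) = 20, φ(26) = 12, φ(27) = 18, φ(28) = 12, φ(29) = 28, φ(30) = 8, φ(31) = 30, φ(32) = 16, φ(33) = 20, φ(34) = 16, φ(35) = 24, φ(36) = 12, φ(37) = 36, φ(38) = 18, φ(39) = 24, φ(40) = 16, φ(41) = 40, φ(42) = 12, φ(43) = 42, φ(44) = 20, φ(45) = 24, φ(46) = 22, φ(47) = 46. Summing all 47 values: 696. (Average order: Σ_{n ≤ x} φ(n) ~ (3/π²) x². For x = 47, (3/π²)·47² ≈ 671.46.)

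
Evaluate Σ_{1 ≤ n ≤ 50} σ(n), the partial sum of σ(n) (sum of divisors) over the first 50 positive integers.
Σ_{n ≤ 50} σ(n) = 2080

Compute σ(n) for each 1 ≤ n ≤ 50: σ(1) = 1, σ(2) = 3, σ(3) = 4, σ(4) = 7, σ(5) = 6, σ(6) = 12, σ(7) = 8, σ(8) = 15, σ(9) = 13, σ(10) = 18, σ(11) = 12, σ(12) = 28, σ(13) = 14, σ(14) = 24, σ(15) = 24, σ(16) = 31, σ(17) = 18, σ(18) = 39, σ(19) = 20, σ(20) = 42, σ(21) = 32, σ(22) = 36, σ(23) = 24, σ(24) = 60, σ(25) = 31, σ(26) = 42, σ(27) = 40, σ(28) = 56, σ(29) = 30, σ(30) = 72, σ(31) = 32, σ(32) = 63, σ(33) = 48, σ(34) = 54, σ(35) = 48, σ(36) = 91, σ(37) = 38, σ(38) = 60, σ(39) = 56, σ(40) = 90, σ(41) = 42, σ(42) = 96, σ(43) = 44, σ(44) = 84, σ(45) = 78, σ(46) = 72, σ(47) = 48, σ(48) = 124, σ(49) = 57, σ(50) = 93. Summing all 50 values: 2080. (Average order: Σ_{n ≤ x} σ(n) ~ (π²/12) x². For x = 50, (π²/12)·50² ≈ 2056.17.)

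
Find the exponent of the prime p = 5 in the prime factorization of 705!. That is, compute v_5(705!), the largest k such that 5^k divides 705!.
v_5(705!) = 175

Legendre's formula: v_p(n!) = Σ_{k ≥ 1} ⌊n / p^k⌋. For p = 5, n = 705, the terms are:
  ⌊705/5^1⌋ = ⌊705/5⌋ = 141
  ⌊705/5^2⌋ = ⌊705/25⌋ = 28
  ⌊705/5^3⌋ = ⌊705/125⌋ = 5
  ⌊705/5^4⌋ = ⌊705/625⌋ = 1
(the next term ⌊705/5^5⌋ = 0, terminating the sum). Summing: v_5(705!) = 141 + 28 + 5 + 1 = 175.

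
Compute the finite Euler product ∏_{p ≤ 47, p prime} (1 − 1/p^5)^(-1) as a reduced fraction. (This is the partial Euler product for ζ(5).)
∏ = 505807800965451248053830657783332590848273750176189703324931155978491/487794643941809531294334436783738741459341109492573787399981389578240

The primes p ≤ 47 are [2, 3, 5, 7, 11, 13, 17, 19, 23, 29, 31, 37, 41, 43, 47]. For each prime, (1 − 1/p^5)^(-1) = p^5 / (p^5 − 1). The product is (1 − 1/2^5)^(-1), (1 − 1/3^5)^(-1), (1 − 1/5^5)^(-1), (1 − 1/7^5)^(-1), (1 − 1/11^5)^(-1), (1 − 1/13^5)^(-1), (1 − 1/17^5)^(-1), (1 − 1/19^5)^(-1), (1 − 1/23^5)^(-1), (1 − 1/29^5)^(-1), (1 − 1/31^5)^(-1), (1 − 1/37^5)^(-1), (1 − 1/41^5)^(-1), (1 − 1/43^5)^(-1), (1 − 1/47^5)^(-1) = ∏ p^5 / (p^5 − 1) = 505807800965451248053830657783332590848273750176189703324931155978491/487794643941809531294334436783738741459341109492573787399981389578240.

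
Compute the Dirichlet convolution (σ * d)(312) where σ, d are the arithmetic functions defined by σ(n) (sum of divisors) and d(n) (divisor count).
(σ * d)(312) = 4032

Divisors of 312: [1, 2, 3, 4, 6, 8, 12, 13, 24, 26, 39, 52, 78, 104, 156, 312]. For each d | 312:
  d = 1: σ(1) · d(312/1) = 1 · 16 = 16
  d = 2: σ(2) · d(312/2) = 3 · 12 = 36
  d = 3: σ(3) · d(312/3) = 4 · 8 = 32
  d = 4: σ(4) · d(312/4) = 7 · 8 = 56
  d = 6: σ(6) · d(312/6) = 12 · 6 = 72
  d = 8: σ(8) · d(312/8) = 15 · 4 = 60
  d = 12: σ(12) · d(312/12) = 28 · 4 = 112
  d = 13: σ(13) · d(312/13) = 14 · 8 = 112
  d = 24: σ(24) · d(312/24) = 60 · 2 = 120
  d = 26: σ(26) · d(312/26) = 42 · 6 = 252
  d = 39: σ(39) · d(312/39) = 56 · 4 = 224
  d = 52: σ(52) · d(312/52) = 98 · 4 = 392
  d = 78: σ(78) · d(312/78) = 168 · 3 = 504
  d = 104: σ(104) · d(312/104) = 210 · 2 = 420
  d = 156: σ(156) · d(312/156) = 392 · 2 = 784
  d = 312: σ(312) · d(312/312) = 840 · 1 = 840
Summing: (σ * d)(312) = 16 + 36 + 32 + 56 + 72 + 60 + 112 + 112 + 120 + 252 + 224 + 392 + 504 + 420 + 784 + 840 = 4032.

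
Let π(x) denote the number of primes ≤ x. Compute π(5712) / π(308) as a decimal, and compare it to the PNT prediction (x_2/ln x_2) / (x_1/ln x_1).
π(5712)/π(308) = 752/63 ≈ 11.9365;  PNT prediction ≈ 12.2848.

π(308) = 63 and π(5712) = 752, so π(5712)/π(308) ≈ 11.9365. The PNT-predicted ratio is (5712/ln(5712)) / (308/ln(308)) ≈ 12.2848. The two agree to within a few percent, as expected.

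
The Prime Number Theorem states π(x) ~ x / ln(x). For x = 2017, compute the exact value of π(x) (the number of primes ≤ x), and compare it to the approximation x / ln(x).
π(2017) = 306;  x/ln(x) ≈ 265.07;  relative error ≈ 13.38%.

Directly count primes up to 2017: π(2017) = 306. The PNT approximation gives 2017/ln(2017) ≈ 2017/7.60937 ≈ 265.07. Relative error (π(x) − x/ln(x)) / π(x) ≈ 13.38%; the approximation is known to undercount slightly (Li(x) is a better estimate).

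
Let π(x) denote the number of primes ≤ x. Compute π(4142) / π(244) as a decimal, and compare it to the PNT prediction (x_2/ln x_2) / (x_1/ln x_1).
π(4142)/π(244) = 570/53 ≈ 10.7547;  PNT prediction ≈ 11.2039.

π(244) = 53 and π(4142) = 570, so π(4142)/π(244) ≈ 10.7547. The PNT-predicted ratio is (4142/ln(4142)) / (244/ln(244)) ≈ 11.2039. The two agree to within a few percent, as expected.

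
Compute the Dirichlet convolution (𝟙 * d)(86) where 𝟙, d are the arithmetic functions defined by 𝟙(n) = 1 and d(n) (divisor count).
(𝟙 * d)(86) = 9

Divisors of 86: [1, 2, 43, 86]. For each d | 86:
  d = 1: 𝟙(1) · d(86/1) = 1 · 4 = 4
  d = 2: 𝟙(2) · d(86/2) = 1 · 2 = 2
  d = 43: 𝟙(43) · d(86/43) = 1 · 2 = 2
  d = 86: 𝟙(86) · d(86/86) = 1 · 1 = 1
Summing: (𝟙 * d)(86) = 4 + 2 + 2 + 1 = 9.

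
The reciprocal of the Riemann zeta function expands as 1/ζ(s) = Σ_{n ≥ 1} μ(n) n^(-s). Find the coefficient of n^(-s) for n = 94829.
μ(94829) = 1

Factor n = 94829 = 7 · 19 · 23 · 31. μ(n) = 0 if any exponent ≥ 2 (not squarefree); otherwise μ(n) = (−1)^{ω(n)} where ω(n) is the number of distinct prime factors. Applying: μ(94829) = 1.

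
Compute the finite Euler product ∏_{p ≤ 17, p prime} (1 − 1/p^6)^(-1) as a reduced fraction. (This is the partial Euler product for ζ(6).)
∏ = 3816568575537013278125/3751506094174038687744

The primes p ≤ 17 are [2, 3, 5, 7, 11, 13, 17]. For each prime, (1 − 1/p^6)^(-1) = p^6 / (p^6 − 1). The product is (1 − 1/2^6)^(-1), (1 − 1/3^6)^(-1), (1 − 1/5^6)^(-1), (1 − 1/7^6)^(-1), (1 − 1/11^6)^(-1), (1 − 1/13^6)^(-1), (1 − 1/17^6)^(-1) = ∏ p^6 / (p^6 − 1) = 3816568575537013278125/3751506094174038687744.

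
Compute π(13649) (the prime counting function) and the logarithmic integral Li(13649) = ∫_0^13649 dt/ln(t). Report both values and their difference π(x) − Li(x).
π(13649) = 1613;  Li(13649) ≈ 1635.44;  π(x) − Li(x) ≈ -22.44.

Direct count of primes ≤ 13649 gives π(13649) = 1613. Numerical evaluation of the logarithmic integral gives Li(13649) ≈ 1635.44. The difference π(x) − Li(x) ≈ -22.44 is typically negative for small/moderate x (Li(x) overestimates), though Littlewood's theorem shows this sign changes infinitely often.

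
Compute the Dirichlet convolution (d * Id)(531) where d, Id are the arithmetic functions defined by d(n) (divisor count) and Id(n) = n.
(d * Id)(531) = 1098

Divisors of 531: [1, 3, 9, 59, 177, 531]. For each d | 531:
  d = 1: d(1) · Id(531/1) = 1 · 531 = 531
  d = 3: d(3) · Id(531/3) = 2 · 177 = 354
  d = 9: d(9) · Id(531/9) = 3 · 59 = 177
  d = 59: d(59) · Id(531/59) = 2 · 9 = 18
  d = 177: d(177) · Id(531/177) = 4 · 3 = 12
  d = 531: d(531) · Id(531/531) = 6 · 1 = 6
Summing: (d * Id)(531) = 531 + 354 + 177 + 18 + 12 + 6 = 1098.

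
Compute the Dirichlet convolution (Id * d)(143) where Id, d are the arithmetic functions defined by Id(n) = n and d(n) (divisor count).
(Id * d)(143) = 195

Divisors of 143: [1, 11, 13, 143]. For each d | 143:
  d = 1: Id(1) · d(143/1) = 1 · 4 = 4
  d = 11: Id(11) · d(143/11) = 11 · 2 = 22
  d = 13: Id(13) · d(143/13) = 13 · 2 = 26
  d = 143: Id(143) · d(143/143) = 143 · 1 = 143
Summing: (Id * d)(143) = 4 + 22 + 26 + 143 = 195.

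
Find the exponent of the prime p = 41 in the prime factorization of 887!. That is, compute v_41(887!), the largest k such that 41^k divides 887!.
v_41(887!) = 21

Legendre's formula: v_p(n!) = Σ_{k ≥ 1} ⌊n / p^k⌋. For p = 41, n = 887, the terms are:
  ⌊887/41^1⌋ = ⌊887/41⌋ = 21
(the next term ⌊887/41^2⌋ = 0, terminating the sum). Summing: v_41(887!) = 21 = 21.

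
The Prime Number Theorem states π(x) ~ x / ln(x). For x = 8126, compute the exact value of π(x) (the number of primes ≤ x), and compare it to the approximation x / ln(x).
π(8126) = 1022;  x/ln(x) ≈ 902.61;  relative error ≈ 11.68%.

Directly count primes up to 8126: π(8126) = 1022. The PNT approximation gives 8126/ln(8126) ≈ 8126/9.00282 ≈ 902.61. Relative error (π(x) − x/ln(x)) / π(x) ≈ 11.68%; the approximation is known to undercount slightly (Li(x) is a better estimate).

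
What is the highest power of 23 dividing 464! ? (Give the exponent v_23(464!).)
v_23(464!) = 20

Legendre's formula: v_p(n!) = Σ_{k ≥ 1} ⌊n / p^k⌋. For p = 23, n = 464, the terms are:
  ⌊464/23^1⌋ = ⌊464/23⌋ = 20
(the next term ⌊464/23^2⌋ = 0, terminating the sum). Summing: v_23(464!) = 20 = 20.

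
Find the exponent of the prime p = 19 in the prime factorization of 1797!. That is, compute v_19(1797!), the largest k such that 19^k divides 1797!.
v_19(1797!) = 98

Legendre's formula: v_p(n!) = Σ_{k ≥ 1} ⌊n / p^k⌋. For p = 19, n = 1797, the terms are:
  ⌊1797/19^1⌋ = ⌊1797/19⌋ = 94
  ⌊1797/19^2⌋ = ⌊1797/361⌋ = 4
(the next term ⌊1797/19^3⌋ = 0, terminating the sum). Summing: v_19(1797!) = 94 + 4 = 98.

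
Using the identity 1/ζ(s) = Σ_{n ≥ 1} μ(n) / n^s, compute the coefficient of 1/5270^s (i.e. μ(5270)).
μ(5270) = 1

Factor n = 5270 = 2 · 5 · 17 · 31. μ(n) = 0 if any exponent ≥ 2 (not squarefree); otherwise μ(n) = (−1)^{ω(n)} where ω(n) is the number of distinct prime factors. Applying: μ(5270) = 1.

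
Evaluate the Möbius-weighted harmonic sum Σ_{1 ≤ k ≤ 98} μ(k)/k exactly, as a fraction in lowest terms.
Σ μ(k)/k = 11962644395524974654034383169459538/384261327324253070792183691221959345

Values of μ(k) for 1 ≤ k ≤ 98: μ(1) = 1, μ(2) = -1, μ(3) = -1, μ(5) = -1, μ(6) = 1, μ(7) = -1, μ(10) = 1, μ(11) = -1, μ(13) = -1, μ(14) = 1, μ(15) = 1, μ(17) = -1, μ(19) = -1, μ(21) = 1, μ(22) = 1, μ(23) = -1, μ(26) = 1, μ(29) = -1, μ(30) = -1, μ(31) = -1, μ(33) = 1, μ(34) = 1, μ(35) = 1, μ(37) = -1, μ(38) = 1, μ(39) = 1, μ(41) = -1, μ(42) = -1, μ(43) = -1, μ(46) = 1, μ(47) = -1, μ(51) = 1, μ(53) = -1, μ(55) = 1, μ(57) = 1, μ(58) = 1, μ(59) = -1, μ(61) = -1, μ(62) = 1, μ(65) = 1, μ(66) = -1, μ(67) = -1, μ(69) = 1, μ(70) = -1, μ(71) = -1, μ(73) = -1, μ(74) = 1, μ(77) = 1, μ(78) = -1, μ(79) = -1, μ(82) = 1, μ(83) = -1, μ(85) = 1, μ(86) = 1, μ(87) = 1, μ(89) = -1, μ(91) = 1, μ(93) = 1, μ(94) = 1, μ(95) = 1, μ(97) = -1, with μ = 0 on non-squarefree integers. Summing μ(k)/k for k where μ(k) ≠ 0 gives 11962644395524974654034383169459538/384261327324253070792183691221959345 ≈ 0.0311. (PNT ⟺ this sum → 0 as n → ∞.)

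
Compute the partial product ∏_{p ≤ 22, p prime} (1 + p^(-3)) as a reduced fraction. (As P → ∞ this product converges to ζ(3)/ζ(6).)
∏ = 223851228120576/189501362017825

The primes p ≤ 22 are [2, 3, 5, 7, 11, 13, 17, 19]. For each, (1 + 1/p^3) = (p^3 + 1)/p^3. Multiplying these fractions over p ∈ [2, 3, 5, 7, 11, 13, 17, 19] gives 223851228120576/189501362017825. (In the limit P → ∞ this tends to ζ(3)/ζ(6).)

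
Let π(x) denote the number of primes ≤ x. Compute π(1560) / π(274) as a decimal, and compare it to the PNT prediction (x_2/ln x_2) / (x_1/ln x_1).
π(1560)/π(274) = 246/58 ≈ 4.2414;  PNT prediction ≈ 4.3466.

π(274) = 58 and π(1560) = 246, so π(1560)/π(274) ≈ 4.2414. The PNT-predicted ratio is (1560/ln(1560)) / (274/ln(274)) ≈ 4.3466. The two agree to within a few percent, as expected.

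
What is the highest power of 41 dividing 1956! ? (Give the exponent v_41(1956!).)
v_41(1956!) = 48

Legendre's formula: v_p(n!) = Σ_{k ≥ 1} ⌊n / p^k⌋. For p = 41, n = 1956, the terms are:
  ⌊1956/41^1⌋ = ⌊1956/41⌋ = 47
  ⌊1956/41^2⌋ = ⌊1956/1681⌋ = 1
(the next term ⌊1956/41^3⌋ = 0, terminating the sum). Summing: v_41(1956!) = 47 + 1 = 48.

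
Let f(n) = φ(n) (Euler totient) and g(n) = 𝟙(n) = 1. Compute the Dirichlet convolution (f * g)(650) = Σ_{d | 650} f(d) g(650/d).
(φ * 𝟙)(650) = 650

Divisors of 650: [1, 2, 5, 10, 13, 25, 26, 50, 65, 130, 325, 650]. For each d | 650:
  d = 1: φ(1) · 𝟙(650/1) = 1 · 1 = 1
  d = 2: φ(2) · 𝟙(650/2) = 1 · 1 = 1
  d = 5: φ(5) · 𝟙(650/5) = 4 · 1 = 4
  d = 10: φ(10) · 𝟙(650/10) = 4 · 1 = 4
  d = 13: φ(13) · 𝟙(650/13) = 12 · 1 = 12
  d = 25: φ(25) · 𝟙(650/25) = 20 · 1 = 20
  d = 26: φ(26) · 𝟙(650/26) = 12 · 1 = 12
  d = 50: φ(50) · 𝟙(650/50) = 20 · 1 = 20
  d = 65: φ(65) · 𝟙(650/65) = 48 · 1 = 48
  d = 130: φ(130) · 𝟙(650/130) = 48 · 1 = 48
  d = 325: φ(325) · 𝟙(650/325) = 240 · 1 = 240
  d = 650: φ(650) · 𝟙(650/650) = 240 · 1 = 240
Summing: (φ * 𝟙)(650) = 1 + 1 + 4 + 4 + 12 + 20 + 12 + 20 + 48 + 48 + 240 + 240 = 650.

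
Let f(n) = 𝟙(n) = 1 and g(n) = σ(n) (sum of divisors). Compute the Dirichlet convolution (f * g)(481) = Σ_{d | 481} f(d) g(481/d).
(𝟙 * σ)(481) = 585

Divisors of 481: [1, 13, 37, 481]. For each d | 481:
  d = 1: 𝟙(1) · σ(481/1) = 1 · 532 = 532
  d = 13: 𝟙(13) · σ(481/13) = 1 · 38 = 38
  d = 37: 𝟙(37) · σ(481/37) = 1 · 14 = 14
  d = 481: 𝟙(481) · σ(481/481) = 1 · 1 = 1
Summing: (𝟙 * σ)(481) = 532 + 38 + 14 + 1 = 585.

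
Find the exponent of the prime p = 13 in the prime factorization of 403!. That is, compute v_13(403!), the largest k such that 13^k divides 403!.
v_13(403!) = 33

Legendre's formula: v_p(n!) = Σ_{k ≥ 1} ⌊n / p^k⌋. For p = 13, n = 403, the terms are:
  ⌊403/13^1⌋ = ⌊403/13⌋ = 31
  ⌊403/13^2⌋ = ⌊403/169⌋ = 2
(the next term ⌊403/13^3⌋ = 0, terminating the sum). Summing: v_13(403!) = 31 + 2 = 33.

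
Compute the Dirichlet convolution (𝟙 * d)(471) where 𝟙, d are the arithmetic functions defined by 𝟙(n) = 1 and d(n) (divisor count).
(𝟙 * d)(471) = 9

Divisors of 471: [1, 3, 157, 471]. For each d | 471:
  d = 1: 𝟙(1) · d(471/1) = 1 · 4 = 4
  d = 3: 𝟙(3) · d(471/3) = 1 · 2 = 2
  d = 157: 𝟙(157) · d(471/157) = 1 · 2 = 2
  d = 471: 𝟙(471) · d(471/471) = 1 · 1 = 1
Summing: (𝟙 * d)(471) = 4 + 2 + 2 + 1 = 9.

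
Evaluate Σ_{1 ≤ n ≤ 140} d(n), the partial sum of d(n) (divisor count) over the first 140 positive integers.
Σ_{n ≤ 140} d(n) = 719

Compute d(n) for each 1 ≤ n ≤ 140: d(1) = 1, d(2) = 2, d(3) = 2, d(4) = 3, d(5) = 2, d(6) = 4, d(7) = 2, d(8) = 4, d(9) = 3, d(10) = 4, d(11) = 2, d(12) = 6, d(13) = 2, d(14) = 4, d(15) = 4, d(16) = 5, d(17) = 2, d(18) = 6, d(19) = 2, d(20) = 6, d(21) = 4, d(22) = 4, d(23) = 2, d(24) = 8, d(25) = 3, d(26) = 4, d(27) = 4, d(28) = 6, d(29) = 2, d(30) = 8, d(31) = 2, d(32) = 6, d(33) = 4, d(34) = 4, d(35) = 4, d(36) = 9, d(37) = 2, d(38) = 4, d(39) = 4, d(40) = 8, d(41) = 2, d(42) = 8, d(43) = 2, d(44) = 6, d(45) = 6, d(46) = 4, d(47) = 2, d(48) = 10, d(49) = 3, d(50) = 6, d(51) = 4, d(52) = 6, d(53) = 2, d(54) = 8, d(55) = 4, d(56) = 8, d(57) = 4, d(58) = 4, d(59) = 2, d(60) = 12, d(61) = 2, d(62) = 4, d(63) = 6, d(64) = 7, d(65) = 4, d(66) = 8, d(67) = 2, d(68) = 6, d(69) = 4, d(70) = 8, d(71) = 2, d(72) = 12, d(73) = 2, d(74) = 4, d(75) = 6, d(76) = 6, d(77) = 4, d(78) = 8, d(79) = 2, d(80) = 10, d(81) = 5, d(82) = 4, d(83) = 2, d(84) = 12, d(85) = 4, d(86) = 4, d(87) = 4, d(88) = 8, d(89) = 2, d(90) = 12, d(91) = 4, d(92) = 6, d(93) = 4, d(94) = 4, d(95) = 4, d(96) = 12, d(97) = 2, d(98) = 6, d(99) = 6, d(100) = 9, d(101) = 2, d(102) = 8, d(103) = 2, d(104) = 8, d(105) = 8, d(106) = 4, d(107) = 2, d(108) = 12, d(109) = 2, d(110) = 8, d(111) = 4, d(112) = 10, d(113) = 2, d(114) = 8, d(115) = 4, d(116) = 6, d(117) = 6, d(118) = 4, d(119) = 4, d(120) = 16, d(121) = 3, d(122) = 4, d(123) = 4, d(124) = 6, d(125) = 4, d(126) = 12, d(127) = 2, d(128) = 8, d(129) = 4, d(130) = 8, d(131) = 2, d(132) = 12, d(133) = 4, d(134) = 4, d(135) = 8, d(136) = 8, d(137) = 2, d(138) = 8, d(139) = 2, d(140) = 12. Summing all 140 values: 719. (Dirichlet's divisor formula: Σ_{n ≤ x} d(n) = x ln(x) + (2γ − 1) x + O(√x). For x = 140, the asymptotic estimate is ≈ 713.45.)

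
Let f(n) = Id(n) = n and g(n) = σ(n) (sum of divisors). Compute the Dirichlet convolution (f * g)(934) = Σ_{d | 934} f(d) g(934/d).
(Id * σ)(934) = 4675

Divisors of 934: [1, 2, 467, 934]. For each d | 934:
  d = 1: Id(1) · σ(934/1) = 1 · 1404 = 1404
  d = 2: Id(2) · σ(934/2) = 2 · 468 = 936
  d = 467: Id(467) · σ(934/467) = 467 · 3 = 1401
  d = 934: Id(934) · σ(934/934) = 934 · 1 = 934
Summing: (Id * σ)(934) = 1404 + 936 + 1401 + 934 = 4675.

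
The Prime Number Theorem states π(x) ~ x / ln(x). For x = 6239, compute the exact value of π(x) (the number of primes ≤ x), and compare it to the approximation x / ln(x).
π(6239) = 811;  x/ln(x) ≈ 713.96;  relative error ≈ 11.97%.

Directly count primes up to 6239: π(6239) = 811. The PNT approximation gives 6239/ln(6239) ≈ 6239/8.73858 ≈ 713.96. Relative error (π(x) − x/ln(x)) / π(x) ≈ 11.97%; the approximation is known to undercount slightly (Li(x) is a better estimate).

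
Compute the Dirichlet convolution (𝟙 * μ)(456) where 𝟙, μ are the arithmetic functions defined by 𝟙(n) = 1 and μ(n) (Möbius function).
(𝟙 * μ)(456) = 0

Divisors of 456: [1, 2, 3, 4, 6, 8, 12, 19, 24, 38, 57, 76, 114, 152, 228, 456]. For each d | 456:
  d = 1: 𝟙(1) · μ(456/1) = 1 · 0 = 0
  d = 2: 𝟙(2) · μ(456/2) = 1 · 0 = 0
  d = 3: 𝟙(3) · μ(456/3) = 1 · 0 = 0
  d = 4: 𝟙(4) · μ(456/4) = 1 · -1 = -1
  d = 6: 𝟙(6) · μ(456/6) = 1 · 0 = 0
  d = 8: 𝟙(8) · μ(456/8) = 1 · 1 = 1
  d = 12: 𝟙(12) · μ(456/12) = 1 · 1 = 1
  d = 19: 𝟙(19) · μ(456/19) = 1 · 0 = 0
  d = 24: 𝟙(24) · μ(456/24) = 1 · -1 = -1
  d = 38: 𝟙(38) · μ(456/38) = 1 · 0 = 0
  d = 57: 𝟙(57) · μ(456/57) = 1 · 0 = 0
  d = 76: 𝟙(76) · μ(456/76) = 1 · 1 = 1
  d = 114: 𝟙(114) · μ(456/114) = 1 · 0 = 0
  d = 152: 𝟙(152) · μ(456/152) = 1 · -1 = -1
  d = 228: 𝟙(228) · μ(456/228) = 1 · -1 = -1
  d = 456: 𝟙(456) · μ(456/456) = 1 · 1 = 1
Summing: (𝟙 * μ)(456) = 0 + 0 + 0 + -1 + 0 + 1 + 1 + 0 + -1 + 0 + 0 + 1 + 0 + -1 + -1 + 1 = 0.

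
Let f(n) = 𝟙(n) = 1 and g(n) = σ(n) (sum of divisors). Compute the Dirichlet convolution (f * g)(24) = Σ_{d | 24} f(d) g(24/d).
(𝟙 * σ)(24) = 130

Divisors of 24: [1, 2, 3, 4, 6, 8, 12, 24]. For each d | 24:
  d = 1: 𝟙(1) · σ(24/1) = 1 · 60 = 60
  d = 2: 𝟙(2) · σ(24/2) = 1 · 28 = 28
  d = 3: 𝟙(3) · σ(24/3) = 1 · 15 = 15
  d = 4: 𝟙(4) · σ(24/4) = 1 · 12 = 12
  d = 6: 𝟙(6) · σ(24/6) = 1 · 7 = 7
  d = 8: 𝟙(8) · σ(24/8) = 1 · 4 = 4
  d = 12: 𝟙(12) · σ(24/12) = 1 · 3 = 3
  d = 24: 𝟙(24) · σ(24/24) = 1 · 1 = 1
Summing: (𝟙 * σ)(24) = 60 + 28 + 15 + 12 + 7 + 4 + 3 + 1 = 130.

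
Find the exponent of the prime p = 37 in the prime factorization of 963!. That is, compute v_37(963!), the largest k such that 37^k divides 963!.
v_37(963!) = 26

Legendre's formula: v_p(n!) = Σ_{k ≥ 1} ⌊n / p^k⌋. For p = 37, n = 963, the terms are:
  ⌊963/37^1⌋ = ⌊963/37⌋ = 26
(the next term ⌊963/37^2⌋ = 0, terminating the sum). Summing: v_37(963!) = 26 = 26.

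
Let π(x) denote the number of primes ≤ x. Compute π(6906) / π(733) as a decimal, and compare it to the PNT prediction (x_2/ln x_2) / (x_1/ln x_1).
π(6906)/π(733) = 887/130 ≈ 6.8231;  PNT prediction ≈ 7.0310.

π(733) = 130 and π(6906) = 887, so π(6906)/π(733) ≈ 6.8231. The PNT-predicted ratio is (6906/ln(6906)) / (733/ln(733)) ≈ 7.0310. The two agree to within a few percent, as expected.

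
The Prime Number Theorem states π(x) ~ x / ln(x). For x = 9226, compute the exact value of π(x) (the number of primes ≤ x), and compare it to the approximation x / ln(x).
π(9226) = 1143;  x/ln(x) ≈ 1010.54;  relative error ≈ 11.59%.

Directly count primes up to 9226: π(9226) = 1143. The PNT approximation gives 9226/ln(9226) ≈ 9226/9.12978 ≈ 1010.54. Relative error (π(x) − x/ln(x)) / π(x) ≈ 11.59%; the approximation is known to undercount slightly (Li(x) is a better estimate).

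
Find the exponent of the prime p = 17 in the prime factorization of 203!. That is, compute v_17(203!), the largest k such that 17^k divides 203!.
v_17(203!) = 11

Legendre's formula: v_p(n!) = Σ_{k ≥ 1} ⌊n / p^k⌋. For p = 17, n = 203, the terms are:
  ⌊203/17^1⌋ = ⌊203/17⌋ = 11
(the next term ⌊203/17^2⌋ = 0, terminating the sum). Summing: v_17(203!) = 11 = 11.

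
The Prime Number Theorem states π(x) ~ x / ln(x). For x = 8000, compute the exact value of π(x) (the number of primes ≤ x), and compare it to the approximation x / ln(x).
π(8000) = 1007;  x/ln(x) ≈ 890.16;  relative error ≈ 11.60%.

Directly count primes up to 8000: π(8000) = 1007. The PNT approximation gives 8000/ln(8000) ≈ 8000/8.98720 ≈ 890.16. Relative error (π(x) − x/ln(x)) / π(x) ≈ 11.60%; the approximation is known to undercount slightly (Li(x) is a better estimate).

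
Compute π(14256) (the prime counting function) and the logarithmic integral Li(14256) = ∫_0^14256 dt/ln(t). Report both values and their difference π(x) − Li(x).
π(14256) = 1675;  Li(14256) ≈ 1699.05;  π(x) − Li(x) ≈ -24.05.

Direct count of primes ≤ 14256 gives π(14256) = 1675. Numerical evaluation of the logarithmic integral gives Li(14256) ≈ 1699.05. The difference π(x) − Li(x) ≈ -24.05 is typically negative for small/moderate x (Li(x) overestimates), though Littlewood's theorem shows this sign changes infinitely often.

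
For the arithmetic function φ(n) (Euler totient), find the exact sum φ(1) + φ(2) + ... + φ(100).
Σ_{n ≤ 100} φ(n) = 3044

Compute φ(n) for each 1 ≤ n ≤ 100: φ(1) = 1, φ(2) = 1, φ(3) = 2, φ(4) = 2, φ(5) = 4, φ(6) = 2, φ(7) = 6, φ(8) = 4, φ(9) = 6, φ(10) = 4, φ(11) = 10, φ(12) = 4, φ(13) = 12, φ(14) = 6, φ(15) = 8, φ(16) = 8, φ(17) = 16, φ(18) = 6, φ(19) = 18, φ(20) = 8, φ(21) = 12, φ(22) = 10, φ(23) = 22, φ(24) = 8, φ(25) = 20, φ(26) = 12, φ(27) = 18, φ(28) = 12, φ(29) = 28, φ(30) = 8, φ(31) = 30, φ(32) = 16, φ(33) = 20, φ(34) = 16, φ(35) = 24, φ(36) = 12, φ(37) = 36, φ(38) = 18, φ(39) = 24, φ(40) = 16, φ(41) = 40, φ(42) = 12, φ(43) = 42, φ(44) = 20, φ(45) = 24, φ(46) = 22, φ(47) = 46, φ(48) = 16, φ(49) = 42, φ(50) = 20, φ(51) = 32, φ(52) = 24, φ(53) = 52, φ(54) = 18, φ(55) = 40, φ(56) = 24, φ(57) = 36, φ(58) = 28, φ(59) = 58, φ(60) = 16, φ(61) = 60, φ(62) = 30, φ(63) = 36, φ(64) = 32, φ(65) = 48, φ(66) = 20, φ(67) = 66, φ(68) = 32, φ(69) = 44, φ(70) = 24, φ(71) = 70, φ(72) = 24, φ(73) = 72, φ(74) = 36, φ(75) = 40, φ(76) = 36, φ(77) = 60, φ(78) = 24, φ(79) = 78, φ(80) = 32, φ(81) = 54, φ(82) = 40, φ(83) = 82, φ(84) = 24, φ(85) = 64, φ(86) = 42, φ(87) = 56, φ(88) = 40, φ(89) = 88, φ(90) = 24, φ(91) = 72, φ(92) = 44, φ(93) = 60, φ(94) = 46, φ(95) = 72, φ(96) = 32, φ(97) = 96, φ(98) = 42, φ(99) = 60, φ(100) = 40. Summing all 100 values: 3044. (Average order: Σ_{n ≤ x} φ(n) ~ (3/π²) x². For x = 100, (3/π²)·100² ≈ 3039.64.)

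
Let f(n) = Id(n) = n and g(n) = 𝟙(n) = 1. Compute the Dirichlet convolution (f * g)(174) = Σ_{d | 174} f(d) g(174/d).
(Id * 𝟙)(174) = 360

Divisors of 174: [1, 2, 3, 6, 29, 58, 87, 174]. For each d | 174:
  d = 1: Id(1) · 𝟙(174/1) = 1 · 1 = 1
  d = 2: Id(2) · 𝟙(174/2) = 2 · 1 = 2
  d = 3: Id(3) · 𝟙(174/3) = 3 · 1 = 3
  d = 6: Id(6) · 𝟙(174/6) = 6 · 1 = 6
  d = 29: Id(29) · 𝟙(174/29) = 29 · 1 = 29
  d = 58: Id(58) · 𝟙(174/58) = 58 · 1 = 58
  d = 87: Id(87) · 𝟙(174/87) = 87 · 1 = 87
  d = 174: Id(174) · 𝟙(174/174) = 174 · 1 = 174
Summing: (Id * 𝟙)(174) = 1 + 2 + 3 + 6 + 29 + 58 + 87 + 174 = 360.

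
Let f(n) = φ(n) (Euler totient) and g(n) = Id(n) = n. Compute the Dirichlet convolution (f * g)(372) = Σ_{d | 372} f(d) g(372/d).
(φ * Id)(372) = 2440

Divisors of 372: [1, 2, 3, 4, 6, 12, 31, 62, 93, 124, 186, 372]. For each d | 372:
  d = 1: φ(1) · Id(372/1) = 1 · 372 = 372
  d = 2: φ(2) · Id(372/2) = 1 · 186 = 186
  d = 3: φ(3) · Id(372/3) = 2 · 124 = 248
  d = 4: φ(4) · Id(372/4) = 2 · 93 = 186
  d = 6: φ(6) · Id(372/6) = 2 · 62 = 124
  d = 12: φ(12) · Id(372/12) = 4 · 31 = 124
  d = 31: φ(31) · Id(372/31) = 30 · 12 = 360
  d = 62: φ(62) · Id(372/62) = 30 · 6 = 180
  d = 93: φ(93) · Id(372/93) = 60 · 4 = 240
  d = 124: φ(124) · Id(372/124) = 60 · 3 = 180
  d = 186: φ(186) · Id(372/186) = 60 · 2 = 120
  d = 372: φ(372) · Id(372/372) = 120 · 1 = 120
Summing: (φ * Id)(372) = 372 + 186 + 248 + 186 + 124 + 124 + 360 + 180 + 240 + 180 + 120 + 120 = 2440.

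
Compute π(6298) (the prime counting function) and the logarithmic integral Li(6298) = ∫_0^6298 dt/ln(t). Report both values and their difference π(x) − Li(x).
π(6298) = 818;  Li(6298) ≈ 834.57;  π(x) − Li(x) ≈ -16.57.

Direct count of primes ≤ 6298 gives π(6298) = 818. Numerical evaluation of the logarithmic integral gives Li(6298) ≈ 834.57. The difference π(x) − Li(x) ≈ -16.57 is typically negative for small/moderate x (Li(x) overestimates), though Littlewood's theorem shows this sign changes infinitely often.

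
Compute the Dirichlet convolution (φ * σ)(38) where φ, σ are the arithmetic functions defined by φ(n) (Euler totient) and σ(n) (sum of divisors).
(φ * σ)(38) = 152

Divisors of 38: [1, 2, 19, 38]. For each d | 38:
  d = 1: φ(1) · σ(38/1) = 1 · 60 = 60
  d = 2: φ(2) · σ(38/2) = 1 · 20 = 20
  d = 19: φ(19) · σ(38/19) = 18 · 3 = 54
  d = 38: φ(38) · σ(38/38) = 18 · 1 = 18
Summing: (φ * σ)(38) = 60 + 20 + 54 + 18 = 152.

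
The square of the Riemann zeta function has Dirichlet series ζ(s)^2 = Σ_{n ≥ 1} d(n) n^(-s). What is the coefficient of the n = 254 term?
d(254) = 4

ζ(s)^2 = (Σ 1/m^s)(Σ 1/k^s). The coefficient of 1/n^s in the product is the number of ordered pairs (m, k) with mk = n, which equals d(n). For n = 254, divisors are [1, 2, 127, 254], so d(254) = 4.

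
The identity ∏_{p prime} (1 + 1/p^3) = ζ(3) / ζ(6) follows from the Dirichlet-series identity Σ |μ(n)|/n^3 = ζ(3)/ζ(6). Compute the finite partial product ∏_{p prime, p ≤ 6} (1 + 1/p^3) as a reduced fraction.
∏ = 147/125

The primes p ≤ 6 are [2, 3, 5]. For each, (1 + 1/p^3) = (p^3 + 1)/p^3. Multiplying these fractions over p ∈ [2, 3, 5] gives 147/125. (In the limit P → ∞ this tends to ζ(3)/ζ(6).)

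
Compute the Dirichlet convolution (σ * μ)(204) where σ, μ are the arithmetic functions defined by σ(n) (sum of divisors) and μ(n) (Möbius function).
(σ * μ)(204) = 204

Divisors of 204: [1, 2, 3, 4, 6, 12, 17, 34, 51, 68, 102, 204]. For each d | 204:
  d = 1: σ(1) · μ(204/1) = 1 · 0 = 0
  d = 2: σ(2) · μ(204/2) = 3 · -1 = -3
  d = 3: σ(3) · μ(204/3) = 4 · 0 = 0
  d = 4: σ(4) · μ(204/4) = 7 · 1 = 7
  d = 6: σ(6) · μ(204/6) = 12 · 1 = 12
  d = 12: σ(12) · μ(204/12) = 28 · -1 = -28
  d = 17: σ(17) · μ(204/17) = 18 · 0 = 0
  d = 34: σ(34) · μ(204/34) = 54 · 1 = 54
  d = 51: σ(51) · μ(204/51) = 72 · 0 = 0
  d = 68: σ(68) · μ(204/68) = 126 · -1 = -126
  d = 102: σ(102) · μ(204/102) = 216 · -1 = -216
  d = 204: σ(204) · μ(204/204) = 504 · 1 = 504
Summing: (σ * μ)(204) = 0 + -3 + 0 + 7 + 12 + -28 + 0 + 54 + 0 + -126 + -216 + 504 = 204.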